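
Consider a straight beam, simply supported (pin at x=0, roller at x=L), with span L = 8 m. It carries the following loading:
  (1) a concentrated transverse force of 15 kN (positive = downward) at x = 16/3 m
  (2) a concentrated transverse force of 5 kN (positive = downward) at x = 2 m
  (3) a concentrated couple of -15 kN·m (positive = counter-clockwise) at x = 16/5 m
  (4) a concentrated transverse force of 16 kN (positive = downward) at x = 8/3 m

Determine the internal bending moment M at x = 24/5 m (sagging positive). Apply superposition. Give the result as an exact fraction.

M(24/5) = 766/15 kN·m

Load 1 — point force P=15 kN at a=16/3 m (b=L-a=8/3):
  M_1 = Pbx/L  [x≤a] = 15·(8/3)·(24/5)/8 = 24 kN·m
Load 2 — point force P=5 kN at a=2 m (b=L-a=6):
  M_2 = Pa(L-x)/L  [x>a] = 5·2·(8-(24/5))/8 = 4 kN·m
Load 3 — applied couple M₀=-15 kN·m at a=16/5 m (b=L-a=24/5):
  M_3 = M₀x/L - M₀  [x>a] = (-15)·(24/5)/8 - (-15) = 6 kN·m
Load 4 — point force P=16 kN at a=8/3 m (b=L-a=16/3):
  M_4 = Pa(L-x)/L  [x>a] = 16·(8/3)·(8-(24/5))/8 = 256/15 kN·m
Superposition: M = Σ M_i = 766/15 kN·m ≈ 51.066667 kN·m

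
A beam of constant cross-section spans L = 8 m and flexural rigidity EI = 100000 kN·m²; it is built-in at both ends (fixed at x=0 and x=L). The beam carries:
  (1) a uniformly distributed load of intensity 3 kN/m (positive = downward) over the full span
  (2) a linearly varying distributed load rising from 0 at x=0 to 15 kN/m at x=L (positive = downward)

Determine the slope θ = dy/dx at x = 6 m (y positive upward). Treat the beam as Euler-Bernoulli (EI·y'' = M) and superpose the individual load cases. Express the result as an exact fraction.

θ(6) = 171/400000 rad

Load 1 — uniform load w=3 kN/m over full span:
  θ_1 = -wx(L-x)(L-2x)/(12EI) = -3·6·(8-6)·(8-2·6)/(12·100000) = 3/25000 rad
Load 2 — triangular load w₀=15 kN/m (0→w₀ over full span):
  θ_2 = -w₀(2x(L-x)(L-2x)(x+2L)+x²(L-x)²)/(120LEI) = -15·(2·6·(8-6)·(8-2·6)·(6+2·8)+6²·(8-6)²)/(120·8·100000) = 123/400000 rad
Superposition: θ = Σ θ_i = 171/400000 rad ≈ 0.000427 rad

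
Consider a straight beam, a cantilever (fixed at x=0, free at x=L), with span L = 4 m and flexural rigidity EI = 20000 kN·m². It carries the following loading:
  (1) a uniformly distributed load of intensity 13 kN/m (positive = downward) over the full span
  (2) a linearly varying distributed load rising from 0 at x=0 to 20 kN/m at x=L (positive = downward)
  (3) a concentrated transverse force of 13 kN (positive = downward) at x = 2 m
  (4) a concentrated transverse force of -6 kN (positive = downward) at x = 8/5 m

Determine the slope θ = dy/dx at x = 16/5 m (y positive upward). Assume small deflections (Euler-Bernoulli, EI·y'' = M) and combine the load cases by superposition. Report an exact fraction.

Load 1 — uniform load w=13 kN/m over full span:
  θ_1 = -wx(x²-3Lx+3L²)/(6EI) = -13·(16/5)·((16/5)²-3·4·(16/5)+3·4²)/(6·20000) = -1612/234375 rad
Load 2 — triangular load w₀=20 kN/m (0→w₀ over full span):
  θ_2 = (w₀Lx²/4-w₀L²x/3-w₀x⁴/(24L))/EI = (20·4·(16/5)²/4-20·4²·(16/5)/3-20·(16/5)⁴/(24·4))/20000 = -1856/234375 rad
Load 3 — point force P=13 kN at a=2 m (b=L-a=2):
  θ_3 = -Pa²/(2EI)  [x>a] = -13·2²/(2·20000) = -13/10000 rad
Load 4 — point force P=-6 kN at a=8/5 m (b=L-a=12/5):
  θ_4 = -Pa²/(2EI)  [x>a] = -(-6)·(8/5)²/(2·20000) = 6/15625 rad
Superposition: θ = Σ θ_i = -19641/1250000 rad ≈ -0.015713 rad

θ(16/5) = -19641/1250000 rad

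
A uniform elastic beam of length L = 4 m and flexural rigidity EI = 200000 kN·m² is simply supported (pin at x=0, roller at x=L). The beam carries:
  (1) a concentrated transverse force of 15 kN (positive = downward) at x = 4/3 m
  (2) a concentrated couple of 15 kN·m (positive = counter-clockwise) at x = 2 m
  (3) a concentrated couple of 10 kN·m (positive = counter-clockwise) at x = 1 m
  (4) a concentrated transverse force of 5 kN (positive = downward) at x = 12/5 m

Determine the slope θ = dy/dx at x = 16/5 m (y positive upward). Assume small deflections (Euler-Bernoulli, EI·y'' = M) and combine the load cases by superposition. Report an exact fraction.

θ(16/5) = 22937/540000000 rad

Load 1 — point force P=15 kN at a=4/3 m (b=L-a=8/3):
  θ_1 = -Pa(2L²-6Lx+3x²+a²)/(6LEI)  [x>a] = -15·(4/3)·(2·4²-6·4·(16/5)+3·(16/5)²+(4/3)²)/(6·4·200000) = 173/3375000 rad
Load 2 — applied couple M₀=15 kN·m at a=2 m (b=L-a=2):
  θ_2 = (M₀x²/(2L)-M₀(x-a)+C₁)/EI  [x>a] with C₁=M₀(3b²-L²)/(6L)=-5/2 = (15·(16/5)²/(2·4)-15·((16/5)-2)+(-5/2))/200000 = -13/2000000 rad
Load 3 — applied couple M₀=10 kN·m at a=1 m (b=L-a=3):
  θ_3 = (M₀x²/(2L)-M₀(x-a)+C₁)/EI  [x>a] with C₁=M₀(3b²-L²)/(6L)=55/12 = (10·(16/5)²/(2·4)-10·((16/5)-1)+(55/12))/200000 = -277/12000000 rad
Load 4 — point force P=5 kN at a=12/5 m (b=L-a=8/5):
  θ_4 = -Pa(2L²-6Lx+3x²+a²)/(6LEI)  [x>a] = -5·(12/5)·(2·4²-6·4·(16/5)+3·(16/5)²+(12/5)²)/(6·4·200000) = 13/625000 rad
Superposition: θ = Σ θ_i = 22937/540000000 rad ≈ 0.000042 rad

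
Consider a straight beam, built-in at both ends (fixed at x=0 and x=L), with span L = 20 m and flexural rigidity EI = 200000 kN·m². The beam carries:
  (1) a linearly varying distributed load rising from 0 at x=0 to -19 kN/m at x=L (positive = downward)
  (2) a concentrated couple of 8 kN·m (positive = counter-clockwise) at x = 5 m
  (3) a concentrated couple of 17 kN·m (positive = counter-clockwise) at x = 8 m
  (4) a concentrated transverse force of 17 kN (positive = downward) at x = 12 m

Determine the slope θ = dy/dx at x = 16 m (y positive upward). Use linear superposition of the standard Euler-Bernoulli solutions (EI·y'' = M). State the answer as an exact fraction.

Load 1 — triangular load w₀=-19 kN/m (0→w₀ over full span):
  θ_1 = -w₀(2x(L-x)(L-2x)(x+2L)+x²(L-x)²)/(120LEI) = -(-19)·(2·16·(20-16)·(20-2·16)·(16+2·20)+16²·(20-16)²)/(120·20·200000) = -152/46875 rad
Load 2 — applied couple M₀=8 kN·m at a=5 m (b=L-a=15):
  θ_2 = (R_Ax²/2 - M_Ax - M₀(x-a))/EI  [x>a] with R_A=9/20, M_A=-3/2 = ((9/20)·16²/2 - (-3/2)·16 - 8·(16-5))/200000 = -1/31250 rad
Load 3 — applied couple M₀=17 kN·m at a=8 m (b=L-a=12):
  θ_3 = (R_Ax²/2 - M_Ax - M₀(x-a))/EI  [x>a] with R_A=153/125, M_A=51/25 = ((153/125)·16²/2 - (51/25)·16 - 17·(16-8))/200000 = -187/3125000 rad
Load 4 — point force P=17 kN at a=12 m (b=L-a=8):
  θ_4 = Pa²(L-x)(2bL-(3b+a)(L-x))/(2L³EI)  [x>a] = 17·12²·(20-16)·(2·8·20-(3·8+12)·(20-16))/(2·20³·200000) = 1683/3125000 rad
Superposition: θ = Σ θ_i = -6553/2343750 rad ≈ -0.002796 rad

θ(16) = -6553/2343750 rad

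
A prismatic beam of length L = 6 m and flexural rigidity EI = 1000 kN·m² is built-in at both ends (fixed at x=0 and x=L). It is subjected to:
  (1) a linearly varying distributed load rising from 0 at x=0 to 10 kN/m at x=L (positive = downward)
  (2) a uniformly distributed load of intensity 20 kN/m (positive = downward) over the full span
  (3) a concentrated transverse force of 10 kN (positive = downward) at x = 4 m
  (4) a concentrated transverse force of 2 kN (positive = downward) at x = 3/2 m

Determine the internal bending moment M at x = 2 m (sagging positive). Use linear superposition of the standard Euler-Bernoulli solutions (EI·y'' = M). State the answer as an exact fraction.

M(2) = 10889/432 kN·m

Load 1 — triangular load w₀=10 kN/m (0→w₀ over full span):
  M_1 = 3w₀Lx/20 - w₀L²/30 - w₀x³/(6L) = 3·10·6·2/20 - 10·6²/30 - 10·2³/(6·6) = 34/9 kN·m
Load 2 — uniform load w=20 kN/m over full span:
  M_2 = wLx/2 - wL²/12 - wx²/2 = 20·6·2/2 - 20·6²/12 - 20·2²/2 = 20 kN·m
Load 3 — point force P=10 kN at a=4 m (b=L-a=2):
  M_3 = Pb²(3a+b)x/L³ - Pab²/L²  [x≤a] = 10·2²·(3·4+2)·2/6³ - 10·4·2²/6² = 20/27 kN·m
Load 4 — point force P=2 kN at a=3/2 m (b=L-a=9/2):
  M_4 = Pa²(a+3b)(L-x)/L³ - Pa²b/L²  [x>a] = 2·(3/2)²·((3/2)+3·(9/2))·(6-2)/6³ - 2·(3/2)²·(9/2)/6² = 11/16 kN·m
Superposition: M = Σ M_i = 10889/432 kN·m ≈ 25.206019 kN·m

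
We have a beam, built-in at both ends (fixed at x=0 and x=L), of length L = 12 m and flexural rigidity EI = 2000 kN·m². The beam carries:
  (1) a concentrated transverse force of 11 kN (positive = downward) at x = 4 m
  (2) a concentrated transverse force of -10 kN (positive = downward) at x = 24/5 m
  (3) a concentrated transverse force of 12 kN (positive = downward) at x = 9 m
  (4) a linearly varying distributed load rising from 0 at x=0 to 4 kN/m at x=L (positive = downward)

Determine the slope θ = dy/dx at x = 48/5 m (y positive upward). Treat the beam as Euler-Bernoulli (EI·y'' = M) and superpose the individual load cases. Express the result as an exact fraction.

Load 1 — point force P=11 kN at a=4 m (b=L-a=8):
  θ_1 = Pa²(L-x)(2bL-(3b+a)(L-x))/(2L³EI)  [x>a] = 11·4²·(12-(48/5))·(2·8·12-(3·8+4)·(12-(48/5)))/(2·12³·2000) = 143/18750 rad
Load 2 — point force P=-10 kN at a=24/5 m (b=L-a=36/5):
  θ_2 = Pa²(L-x)(2bL-(3b+a)(L-x))/(2L³EI)  [x>a] = (-10)·(24/5)²·(12-(48/5))·(2·(36/5)·12-(3·(36/5)+(24/5))·(12-(48/5)))/(2·12³·2000) = -684/78125 rad
Load 3 — point force P=12 kN at a=9 m (b=L-a=3):
  θ_3 = Pa²(L-x)(2bL-(3b+a)(L-x))/(2L³EI)  [x>a] = 12·9²·(12-(48/5))·(2·3·12-(3·3+9)·(12-(48/5)))/(2·12³·2000) = 243/25000 rad
Load 4 — triangular load w₀=4 kN/m (0→w₀ over full span):
  θ_4 = -w₀(2x(L-x)(L-2x)(x+2L)+x²(L-x)²)/(120LEI) = -4·(2·(48/5)·(12-(48/5))·(12-2·(48/5))·((48/5)+2·12)+(48/5)²·(12-(48/5))²)/(120·12·2000) = 1152/78125 rad
Superposition: θ = Σ θ_i = 43757/1875000 rad ≈ 0.023337 rad

θ(48/5) = 43757/1875000 rad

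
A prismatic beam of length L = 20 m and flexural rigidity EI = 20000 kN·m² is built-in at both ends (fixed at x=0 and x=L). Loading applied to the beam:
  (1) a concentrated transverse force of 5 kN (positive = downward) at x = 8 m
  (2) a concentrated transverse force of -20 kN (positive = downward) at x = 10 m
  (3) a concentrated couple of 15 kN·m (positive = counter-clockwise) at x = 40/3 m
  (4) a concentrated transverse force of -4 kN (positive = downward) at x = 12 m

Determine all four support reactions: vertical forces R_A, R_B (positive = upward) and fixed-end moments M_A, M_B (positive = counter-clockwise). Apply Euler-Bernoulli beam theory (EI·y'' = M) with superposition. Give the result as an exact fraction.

Load 1 — point force P=5 kN at a=8 m (b=L-a=12):
  R_A = Pb²(3a+b)/L³ = 5·12²·(3·8+12)/20³ = 81/25 kN
  M_A = Pab²/L² = 5·8·12²/20² = 72/5 kN·m
  R_B = Pa²(a+3b)/L³ = 5·8²·(8+3·12)/20³ = 44/25 kN
  M_B = -Pa²b/L² = -5·8²·12/20² = -48/5 kN·m
Load 2 — point force P=-20 kN at a=10 m (b=L-a=10):
  R_A = Pb²(3a+b)/L³ = (-20)·10²·(3·10+10)/20³ = -10 kN
  M_A = Pab²/L² = (-20)·10·10²/20² = -50 kN·m
  R_B = Pa²(a+3b)/L³ = (-20)·10²·(10+3·10)/20³ = -10 kN
  M_B = -Pa²b/L² = -(-20)·10²·10/20² = 50 kN·m
Load 3 — applied couple M₀=15 kN·m at a=40/3 m (b=L-a=20/3):
  R_A = 6M₀ab/L³ = 6·15·(40/3)·(20/3)/20³ = 1 kN
  M_A = M₀b(2a-b)/L² = 15·(20/3)·(2·(40/3)-(20/3))/20² = 5 kN·m
  R_B = -6M₀ab/L³ = -6·15·(40/3)·(20/3)/20³ = -1 kN
  M_B = M₀a(2b-a)/L² = 15·(40/3)·(2·(20/3)-(40/3))/20² = 0 kN·m
Load 4 — point force P=-4 kN at a=12 m (b=L-a=8):
  R_A = Pb²(3a+b)/L³ = (-4)·8²·(3·12+8)/20³ = -176/125 kN
  M_A = Pab²/L² = (-4)·12·8²/20² = -192/25 kN·m
  R_B = Pa²(a+3b)/L³ = (-4)·12²·(12+3·8)/20³ = -324/125 kN
  M_B = -Pa²b/L² = -(-4)·12²·8/20² = 288/25 kN·m
Superposition: R_A = -896/125 kN, M_A = -957/25 kN·m, R_B = -1479/125 kN, M_B = 1298/25 kN·m

R_A = -896/125 kN, M_A = -957/25 kN·m, R_B = -1479/125 kN, M_B = 1298/25 kN·m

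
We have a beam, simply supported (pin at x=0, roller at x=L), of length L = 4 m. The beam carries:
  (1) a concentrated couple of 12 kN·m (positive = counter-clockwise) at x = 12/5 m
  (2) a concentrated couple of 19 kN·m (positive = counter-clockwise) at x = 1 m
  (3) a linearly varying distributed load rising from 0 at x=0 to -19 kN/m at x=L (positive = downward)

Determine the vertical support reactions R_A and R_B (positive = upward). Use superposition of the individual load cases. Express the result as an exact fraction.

R_A = -59/12 kN, R_B = -397/12 kN

Load 1 — applied couple M₀=12 kN·m at a=12/5 m (b=L-a=8/5):
  R_A = M₀/L = 12/4 = 3 kN
  R_B = -M₀/L = -12/4 = -3 kN
Load 2 — applied couple M₀=19 kN·m at a=1 m (b=L-a=3):
  R_A = M₀/L = 19/4 kN
  R_B = -M₀/L = -19/4 kN
Load 3 — triangular load w₀=-19 kN/m (0→w₀ over full span):
  R_A = w₀L/6 = (-19)·4/6 = -38/3 kN
  R_B = w₀L/3 = (-19)·4/3 = -76/3 kN
Superposition: R_A = -59/12 kN, R_B = -397/12 kN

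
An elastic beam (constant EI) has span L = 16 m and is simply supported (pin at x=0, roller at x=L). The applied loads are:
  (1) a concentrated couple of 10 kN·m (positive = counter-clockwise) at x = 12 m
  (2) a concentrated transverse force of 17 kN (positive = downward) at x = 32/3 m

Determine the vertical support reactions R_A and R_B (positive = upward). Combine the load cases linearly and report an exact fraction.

Load 1 — applied couple M₀=10 kN·m at a=12 m (b=L-a=4):
  R_A = M₀/L = 10/16 = 5/8 kN
  R_B = -M₀/L = -10/16 = -5/8 kN
Load 2 — point force P=17 kN at a=32/3 m (b=L-a=16/3):
  R_A = Pb/L = 17·(16/3)/16 = 17/3 kN
  R_B = Pa/L = 17·(32/3)/16 = 34/3 kN
Superposition: R_A = 151/24 kN, R_B = 257/24 kN

R_A = 151/24 kN, R_B = 257/24 kN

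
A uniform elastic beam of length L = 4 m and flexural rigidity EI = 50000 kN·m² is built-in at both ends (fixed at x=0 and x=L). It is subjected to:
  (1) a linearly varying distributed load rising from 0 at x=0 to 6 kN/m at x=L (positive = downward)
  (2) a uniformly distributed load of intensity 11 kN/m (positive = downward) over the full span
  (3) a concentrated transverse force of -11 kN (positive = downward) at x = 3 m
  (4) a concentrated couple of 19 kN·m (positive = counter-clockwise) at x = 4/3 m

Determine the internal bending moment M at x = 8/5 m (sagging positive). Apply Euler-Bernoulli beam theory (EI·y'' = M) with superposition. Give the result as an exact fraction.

Load 1 — triangular load w₀=6 kN/m (0→w₀ over full span):
  M_1 = 3w₀Lx/20 - w₀L²/30 - w₀x³/(6L) = 3·6·4·(8/5)/20 - 6·4²/30 - 6·(8/5)³/(6·4) = 192/125 kN·m
Load 2 — uniform load w=11 kN/m over full span:
  M_2 = wLx/2 - wL²/12 - wx²/2 = 11·4·(8/5)/2 - 11·4²/12 - 11·(8/5)²/2 = 484/75 kN·m
Load 3 — point force P=-11 kN at a=3 m (b=L-a=1):
  M_3 = Pb²(3a+b)x/L³ - Pab²/L²  [x≤a] = (-11)·1²·(3·3+1)·(8/5)/4³ - (-11)·3·1²/4² = -11/16 kN·m
Load 4 — applied couple M₀=19 kN·m at a=4/3 m (b=L-a=8/3):
  M_4 = R_Ax - M_A - M₀  [x>a] with R_A=19/3, M_A=0 = (19/3)·(8/5) - 0 - 19 = -133/15 kN·m
Superposition: M = Σ M_i = -9389/6000 kN·m ≈ -1.564833 kN·m

M(8/5) = -9389/6000 kN·m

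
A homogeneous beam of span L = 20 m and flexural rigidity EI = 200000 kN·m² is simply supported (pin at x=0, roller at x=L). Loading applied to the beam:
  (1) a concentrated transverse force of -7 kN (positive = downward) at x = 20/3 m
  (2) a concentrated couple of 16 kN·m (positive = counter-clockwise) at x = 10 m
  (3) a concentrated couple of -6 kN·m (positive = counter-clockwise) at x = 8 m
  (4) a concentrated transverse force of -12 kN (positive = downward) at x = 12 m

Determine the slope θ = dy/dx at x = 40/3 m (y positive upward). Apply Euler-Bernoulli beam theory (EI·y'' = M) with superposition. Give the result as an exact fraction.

θ(40/3) = -11413/10125000 rad

Load 1 — point force P=-7 kN at a=20/3 m (b=L-a=40/3):
  θ_1 = -Pa(2L²-6Lx+3x²+a²)/(6LEI)  [x>a] = -(-7)·(20/3)·(2·20²-6·20·(40/3)+3·(40/3)²+(20/3)²)/(6·20·200000) = -7/16200 rad
Load 2 — applied couple M₀=16 kN·m at a=10 m (b=L-a=10):
  θ_2 = (M₀x²/(2L)-M₀(x-a)+C₁)/EI  [x>a] with C₁=M₀(3b²-L²)/(6L)=-40/3 = (16·(40/3)²/(2·20)-16·((40/3)-10)+(-40/3))/200000 = 1/45000 rad
Load 3 — applied couple M₀=-6 kN·m at a=8 m (b=L-a=12):
  θ_3 = (M₀x²/(2L)-M₀(x-a)+C₁)/EI  [x>a] with C₁=M₀(3b²-L²)/(6L)=-8/5 = ((-6)·(40/3)²/(2·20)-(-6)·((40/3)-8)+(-8/5))/200000 = 7/375000 rad
Load 4 — point force P=-12 kN at a=12 m (b=L-a=8):
  θ_4 = -Pa(2L²-6Lx+3x²+a²)/(6LEI)  [x>a] = -(-12)·12·(2·20²-6·20·(40/3)+3·(40/3)²+12²)/(6·20·200000) = -23/31250 rad
Superposition: θ = Σ θ_i = -11413/10125000 rad ≈ -0.001127 rad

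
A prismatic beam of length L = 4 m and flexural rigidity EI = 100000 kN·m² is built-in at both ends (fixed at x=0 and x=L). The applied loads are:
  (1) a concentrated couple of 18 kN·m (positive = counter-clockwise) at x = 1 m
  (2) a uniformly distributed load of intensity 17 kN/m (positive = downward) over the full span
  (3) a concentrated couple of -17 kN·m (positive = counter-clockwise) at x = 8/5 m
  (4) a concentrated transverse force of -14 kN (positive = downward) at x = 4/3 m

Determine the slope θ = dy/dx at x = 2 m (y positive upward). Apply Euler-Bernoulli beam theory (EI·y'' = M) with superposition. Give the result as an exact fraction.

θ(2) = -19019/540000000 rad

Load 1 — applied couple M₀=18 kN·m at a=1 m (b=L-a=3):
  θ_1 = (R_Ax²/2 - M_Ax - M₀(x-a))/EI  [x>a] with R_A=81/16, M_A=-27/8 = ((81/16)·2²/2 - (-27/8)·2 - 18·(2-1))/100000 = -9/800000 rad
Load 2 — uniform load w=17 kN/m over full span:
  θ_2 = -wx(L-x)(L-2x)/(12EI) = -17·2·(4-2)·(4-2·2)/(12·100000) = 0 rad
Load 3 — applied couple M₀=-17 kN·m at a=8/5 m (b=L-a=12/5):
  θ_3 = (R_Ax²/2 - M_Ax - M₀(x-a))/EI  [x>a] with R_A=-153/25, M_A=-51/25 = ((-153/25)·2²/2 - (-51/25)·2 - (-17)·(2-(8/5)))/100000 = -17/1250000 rad
Load 4 — point force P=-14 kN at a=4/3 m (b=L-a=8/3):
  θ_4 = Pa²(L-x)(2bL-(3b+a)(L-x))/(2L³EI)  [x>a] = (-14)·(4/3)²·(4-2)·(2·(8/3)·4-(3·(8/3)+(4/3))·(4-2))/(2·4³·100000) = -7/675000 rad
Superposition: θ = Σ θ_i = -19019/540000000 rad ≈ -0.000035 rad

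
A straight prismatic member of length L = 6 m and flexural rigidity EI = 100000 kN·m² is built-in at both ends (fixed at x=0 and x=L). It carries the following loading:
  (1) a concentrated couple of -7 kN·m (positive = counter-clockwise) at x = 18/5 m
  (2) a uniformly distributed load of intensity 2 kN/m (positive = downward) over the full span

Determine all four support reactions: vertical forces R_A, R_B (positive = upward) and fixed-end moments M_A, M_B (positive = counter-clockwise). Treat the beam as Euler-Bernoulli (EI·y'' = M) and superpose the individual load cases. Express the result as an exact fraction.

Load 1 — applied couple M₀=-7 kN·m at a=18/5 m (b=L-a=12/5):
  R_A = 6M₀ab/L³ = 6·(-7)·(18/5)·(12/5)/6³ = -42/25 kN
  M_A = M₀b(2a-b)/L² = (-7)·(12/5)·(2·(18/5)-(12/5))/6² = -56/25 kN·m
  R_B = -6M₀ab/L³ = -6·(-7)·(18/5)·(12/5)/6³ = 42/25 kN
  M_B = M₀a(2b-a)/L² = (-7)·(18/5)·(2·(12/5)-(18/5))/6² = -21/25 kN·m
Load 2 — uniform load w=2 kN/m over full span:
  R_A = wL/2 = 2·6/2 = 6 kN
  M_A = wL²/12 = 2·6²/12 = 6 kN·m
  R_B = wL/2 = 2·6/2 = 6 kN
  M_B = -wL²/12 = -2·6²/12 = -6 kN·m
Superposition: R_A = 108/25 kN, M_A = 94/25 kN·m, R_B = 192/25 kN, M_B = -171/25 kN·m

R_A = 108/25 kN, M_A = 94/25 kN·m, R_B = 192/25 kN, M_B = -171/25 kN·m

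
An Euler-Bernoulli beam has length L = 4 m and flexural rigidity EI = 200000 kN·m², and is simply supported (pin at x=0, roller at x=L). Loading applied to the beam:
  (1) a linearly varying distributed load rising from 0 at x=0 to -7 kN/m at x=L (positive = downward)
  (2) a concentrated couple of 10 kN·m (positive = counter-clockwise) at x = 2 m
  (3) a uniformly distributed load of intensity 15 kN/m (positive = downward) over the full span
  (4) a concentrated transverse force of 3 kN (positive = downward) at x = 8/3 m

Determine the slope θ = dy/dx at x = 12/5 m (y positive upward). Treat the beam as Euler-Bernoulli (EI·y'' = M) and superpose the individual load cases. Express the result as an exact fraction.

Load 1 — triangular load w₀=-7 kN/m (0→w₀ over full span):
  θ_1 = -w₀(7L⁴-30L²x²+15x⁴)/(360LEI) = -(-7)·(7·4⁴-30·4²·(12/5)²+15·(12/5)⁴)/(360·4·200000) = -203/17578125 rad
Load 2 — applied couple M₀=10 kN·m at a=2 m (b=L-a=2):
  θ_2 = (M₀x²/(2L)-M₀(x-a)+C₁)/EI  [x>a] with C₁=M₀(3b²-L²)/(6L)=-5/3 = (10·(12/5)²/(2·4)-10·((12/5)-2)+(-5/3))/200000 = 23/3000000 rad
Load 3 — uniform load w=15 kN/m over full span:
  θ_3 = -w(L³-6Lx²+4x³)/(24EI) = -15·(4³-6·4·(12/5)²+4·(12/5)³)/(24·200000) = 37/625000 rad
Load 4 — point force P=3 kN at a=8/3 m (b=L-a=4/3):
  θ_4 = -Pb(L²-b²-3x²)/(6LEI)  [x≤a] = -3·(4/3)·(4²-(4/3)²-3·(12/5)²)/(6·4·200000) = 43/16875000 rad
Superposition: θ = Σ θ_i = 195299/3375000000 rad ≈ 0.000058 rad

θ(12/5) = 195299/3375000000 rad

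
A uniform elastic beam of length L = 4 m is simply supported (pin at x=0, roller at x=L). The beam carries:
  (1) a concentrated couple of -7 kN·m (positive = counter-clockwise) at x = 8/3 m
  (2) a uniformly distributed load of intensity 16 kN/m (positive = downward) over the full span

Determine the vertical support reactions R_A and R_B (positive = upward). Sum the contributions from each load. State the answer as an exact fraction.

Load 1 — applied couple M₀=-7 kN·m at a=8/3 m (b=L-a=4/3):
  R_A = M₀/L = (-7)/4 = -7/4 kN
  R_B = -M₀/L = -(-7)/4 = 7/4 kN
Load 2 — uniform load w=16 kN/m over full span:
  R_A = wL/2 = 16·4/2 = 32 kN
  R_B = wL/2 = 16·4/2 = 32 kN
Superposition: R_A = 121/4 kN, R_B = 135/4 kN

R_A = 121/4 kN, R_B = 135/4 kN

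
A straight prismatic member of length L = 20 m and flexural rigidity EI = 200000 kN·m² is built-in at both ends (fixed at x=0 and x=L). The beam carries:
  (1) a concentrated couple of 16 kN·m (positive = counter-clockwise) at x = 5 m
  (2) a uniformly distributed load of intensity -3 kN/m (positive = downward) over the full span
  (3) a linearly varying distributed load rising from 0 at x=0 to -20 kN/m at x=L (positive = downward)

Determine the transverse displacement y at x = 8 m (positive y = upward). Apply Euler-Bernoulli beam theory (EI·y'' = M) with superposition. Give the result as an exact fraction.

y(8) = 3087/125000 m

Load 1 — applied couple M₀=16 kN·m at a=5 m (b=L-a=15):
  y_1 = (R_Ax³/6 - M_Ax²/2 - M₀(x-a)²/2)/EI  [x>a] with R_A=9/10, M_A=-3 = ((9/10)·8³/6 - (-3)·8²/2 - 16·(8-5)²/2)/200000 = 63/125000 m
Load 2 — uniform load w=-3 kN/m over full span:
  y_2 = -wx²(L-x)²/(24EI) = -(-3)·8²·(20-8)²/(24·200000) = 18/3125 m
Load 3 — triangular load w₀=-20 kN/m (0→w₀ over full span):
  y_3 = -w₀x²(L-x)²(x+2L)/(120LEI) = -(-20)·8²·(20-8)²·(8+2·20)/(120·20·200000) = 288/15625 m
Superposition: y = Σ y_i = 3087/125000 m ≈ 0.024696 m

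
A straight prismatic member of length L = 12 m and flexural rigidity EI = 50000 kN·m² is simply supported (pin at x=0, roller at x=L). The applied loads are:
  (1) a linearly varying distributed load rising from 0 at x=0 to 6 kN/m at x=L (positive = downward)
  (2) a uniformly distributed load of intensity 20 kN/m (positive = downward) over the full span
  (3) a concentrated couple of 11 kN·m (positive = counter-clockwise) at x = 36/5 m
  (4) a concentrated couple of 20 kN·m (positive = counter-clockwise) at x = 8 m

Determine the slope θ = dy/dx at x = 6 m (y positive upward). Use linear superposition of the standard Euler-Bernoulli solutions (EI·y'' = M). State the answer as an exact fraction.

Load 1 — triangular load w₀=6 kN/m (0→w₀ over full span):
  θ_1 = -w₀(7L⁴-30L²x²+15x⁴)/(360LEI) = -6·(7·12⁴-30·12²·6²+15·6⁴)/(360·12·50000) = -63/250000 rad
Load 2 — uniform load w=20 kN/m over full span:
  θ_2 = -w(L³-6Lx²+4x³)/(24EI) = -20·(12³-6·12·6²+4·6³)/(24·50000) = 0 rad
Load 3 — applied couple M₀=11 kN·m at a=36/5 m (b=L-a=24/5):
  θ_3 = (M₀x²/(2L)+C₁)/EI  [x≤a] with C₁=M₀(3b²-L²)/(6L)=-286/25 = (11·6²/(2·12)+(-286/25))/50000 = 253/2500000 rad
Load 4 — applied couple M₀=20 kN·m at a=8 m (b=L-a=4):
  θ_4 = (M₀x²/(2L)+C₁)/EI  [x≤a] with C₁=M₀(3b²-L²)/(6L)=-80/3 = (20·6²/(2·12)+(-80/3))/50000 = 1/15000 rad
Superposition: θ = Σ θ_i = -631/7500000 rad ≈ -0.000084 rad

θ(6) = -631/7500000 rad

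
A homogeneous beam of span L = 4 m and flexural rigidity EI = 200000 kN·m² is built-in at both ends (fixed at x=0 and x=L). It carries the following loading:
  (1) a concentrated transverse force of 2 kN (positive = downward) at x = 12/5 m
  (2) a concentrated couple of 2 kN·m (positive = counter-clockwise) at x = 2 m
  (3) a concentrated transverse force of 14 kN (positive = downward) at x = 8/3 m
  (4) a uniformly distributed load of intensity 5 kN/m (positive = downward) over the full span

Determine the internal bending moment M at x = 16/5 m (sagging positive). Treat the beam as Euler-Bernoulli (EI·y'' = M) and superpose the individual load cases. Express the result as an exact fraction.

Load 1 — point force P=2 kN at a=12/5 m (b=L-a=8/5):
  M_1 = Pa²(a+3b)(L-x)/L³ - Pa²b/L²  [x>a] = 2·(12/5)²·((12/5)+3·(8/5))·(4-(16/5))/4³ - 2·(12/5)²·(8/5)/4² = -72/625 kN·m
Load 2 — applied couple M₀=2 kN·m at a=2 m (b=L-a=2):
  M_2 = R_Ax - M_A - M₀  [x>a] with R_A=3/4, M_A=1/2 = (3/4)·(16/5) - (1/2) - 2 = -1/10 kN·m
Load 3 — point force P=14 kN at a=8/3 m (b=L-a=4/3):
  M_3 = Pa²(a+3b)(L-x)/L³ - Pa²b/L²  [x>a] = 14·(8/3)²·((8/3)+3·(4/3))·(4-(16/5))/4³ - 14·(8/3)²·(4/3)/4² = 0 kN·m
Load 4 — uniform load w=5 kN/m over full span:
  M_4 = wLx/2 - wL²/12 - wx²/2 = 5·4·(16/5)/2 - 5·4²/12 - 5·(16/5)²/2 = -4/15 kN·m
Superposition: M = Σ M_i = -1807/3750 kN·m ≈ -0.481867 kN·m

M(16/5) = -1807/3750 kN·m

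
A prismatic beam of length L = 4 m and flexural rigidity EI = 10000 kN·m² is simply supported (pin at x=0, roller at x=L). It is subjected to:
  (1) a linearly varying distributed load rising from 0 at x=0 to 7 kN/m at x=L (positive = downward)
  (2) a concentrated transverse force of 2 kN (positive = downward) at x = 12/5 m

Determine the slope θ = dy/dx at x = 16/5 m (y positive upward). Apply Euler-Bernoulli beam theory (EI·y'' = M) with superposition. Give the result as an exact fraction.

Load 1 — triangular load w₀=7 kN/m (0→w₀ over full span):
  θ_1 = -w₀(7L⁴-30L²x²+15x⁴)/(360LEI) = -7·(7·4⁴-30·4²·(16/5)²+15·(16/5)⁴)/(360·4·10000) = 5299/7031250 rad
Load 2 — point force P=2 kN at a=12/5 m (b=L-a=8/5):
  θ_2 = -Pa(2L²-6Lx+3x²+a²)/(6LEI)  [x>a] = -2·(12/5)·(2·4²-6·4·(16/5)+3·(16/5)²+(12/5)²)/(6·4·10000) = 13/78125 rad
Superposition: θ = Σ θ_i = 6469/7031250 rad ≈ 0.000920 rad

θ(16/5) = 6469/7031250 rad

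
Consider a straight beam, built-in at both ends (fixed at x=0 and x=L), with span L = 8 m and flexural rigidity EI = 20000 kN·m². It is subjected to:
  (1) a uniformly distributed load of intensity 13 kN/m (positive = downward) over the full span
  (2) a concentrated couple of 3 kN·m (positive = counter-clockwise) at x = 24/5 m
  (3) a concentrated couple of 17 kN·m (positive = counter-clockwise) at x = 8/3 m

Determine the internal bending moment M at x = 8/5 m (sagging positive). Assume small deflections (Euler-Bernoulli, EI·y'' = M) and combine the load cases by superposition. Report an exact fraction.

M(8/5) = 208/125 kN·m

Load 1 — uniform load w=13 kN/m over full span:
  M_1 = wLx/2 - wL²/12 - wx²/2 = 13·8·(8/5)/2 - 13·8²/12 - 13·(8/5)²/2 = -208/75 kN·m
Load 2 — applied couple M₀=3 kN·m at a=24/5 m (b=L-a=16/5):
  M_2 = R_Ax - M_A  [x≤a] with R_A=27/50, M_A=24/25 = (27/50)·(8/5) - (24/25) = -12/125 kN·m
Load 3 — applied couple M₀=17 kN·m at a=8/3 m (b=L-a=16/3):
  M_3 = R_Ax - M_A  [x≤a] with R_A=17/6, M_A=0 = (17/6)·(8/5) - 0 = 68/15 kN·m
Superposition: M = Σ M_i = 208/125 kN·m ≈ 1.664000 kN·m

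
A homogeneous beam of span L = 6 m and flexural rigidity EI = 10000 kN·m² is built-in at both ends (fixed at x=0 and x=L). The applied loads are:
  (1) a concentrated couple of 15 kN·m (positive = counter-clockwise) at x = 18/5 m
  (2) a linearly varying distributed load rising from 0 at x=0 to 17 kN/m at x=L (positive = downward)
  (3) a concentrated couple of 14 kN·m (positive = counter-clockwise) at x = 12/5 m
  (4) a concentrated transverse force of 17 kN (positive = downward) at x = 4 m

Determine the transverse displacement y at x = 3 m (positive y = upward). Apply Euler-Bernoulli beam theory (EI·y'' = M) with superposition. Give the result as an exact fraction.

y(3) = -51857/12000000 m

Load 1 — applied couple M₀=15 kN·m at a=18/5 m (b=L-a=12/5):
  y_1 = (R_Ax³/6 - M_Ax²/2)/EI  [x≤a] with R_A=18/5, M_A=24/5 = ((18/5)·3³/6 - (24/5)·3²/2)/10000 = -27/50000 m
Load 2 — triangular load w₀=17 kN/m (0→w₀ over full span):
  y_2 = -w₀x²(L-x)²(x+2L)/(120LEI) = -17·3²·(6-3)²·(3+2·6)/(120·6·10000) = -459/160000 m
Load 3 — applied couple M₀=14 kN·m at a=12/5 m (b=L-a=18/5):
  y_3 = (R_Ax³/6 - M_Ax²/2 - M₀(x-a)²/2)/EI  [x>a] with R_A=84/25, M_A=42/25 = ((84/25)·3³/6 - (42/25)·3²/2 - 14·(3-(12/5))²/2)/10000 = 63/125000 m
Load 4 — point force P=17 kN at a=4 m (b=L-a=2):
  y_4 = -Pb²x²(3aL-(3a+b)x)/(6L³EI)  [x≤a] = -17·2²·3²·(3·4·6-(3·4+2)·3)/(6·6³·10000) = -17/12000 m
Superposition: y = Σ y_i = -51857/12000000 m ≈ -0.004321 m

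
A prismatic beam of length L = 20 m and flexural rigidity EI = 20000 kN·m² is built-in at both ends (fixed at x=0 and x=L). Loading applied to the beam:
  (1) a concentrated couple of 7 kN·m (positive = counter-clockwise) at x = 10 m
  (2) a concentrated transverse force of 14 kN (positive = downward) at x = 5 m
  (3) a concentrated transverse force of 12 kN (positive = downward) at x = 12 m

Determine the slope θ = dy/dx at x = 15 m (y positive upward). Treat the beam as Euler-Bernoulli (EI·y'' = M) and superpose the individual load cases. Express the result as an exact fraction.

Load 1 — applied couple M₀=7 kN·m at a=10 m (b=L-a=10):
  θ_1 = (R_Ax²/2 - M_Ax - M₀(x-a))/EI  [x>a] with R_A=21/40, M_A=7/4 = ((21/40)·15²/2 - (7/4)·15 - 7·(15-10))/20000 = -7/64000 rad
Load 2 — point force P=14 kN at a=5 m (b=L-a=15):
  θ_2 = Pa²(L-x)(2bL-(3b+a)(L-x))/(2L³EI)  [x>a] = 14·5²·(20-15)·(2·15·20-(3·15+5)·(20-15))/(2·20³·20000) = 49/25600 rad
Load 3 — point force P=12 kN at a=12 m (b=L-a=8):
  θ_3 = Pa²(L-x)(2bL-(3b+a)(L-x))/(2L³EI)  [x>a] = 12·12²·(20-15)·(2·8·20-(3·8+12)·(20-15))/(2·20³·20000) = 189/50000 rad
Superposition: θ = Σ θ_i = 17871/3200000 rad ≈ 0.005585 rad

θ(15) = 17871/3200000 rad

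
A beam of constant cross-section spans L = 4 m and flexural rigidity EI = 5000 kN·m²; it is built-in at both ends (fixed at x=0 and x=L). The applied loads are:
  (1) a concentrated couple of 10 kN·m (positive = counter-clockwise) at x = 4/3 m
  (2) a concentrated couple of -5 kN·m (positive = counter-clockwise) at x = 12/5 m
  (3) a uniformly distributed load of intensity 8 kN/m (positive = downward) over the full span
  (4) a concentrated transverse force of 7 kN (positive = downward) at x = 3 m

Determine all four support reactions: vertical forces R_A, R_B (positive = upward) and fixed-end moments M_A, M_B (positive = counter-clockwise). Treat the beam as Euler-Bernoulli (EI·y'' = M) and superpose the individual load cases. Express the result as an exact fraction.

R_A = 8941/480 kN, M_A = 2491/240 kN·m, R_B = 9779/480 kN, M_B = -2849/240 kN·m

Load 1 — applied couple M₀=10 kN·m at a=4/3 m (b=L-a=8/3):
  R_A = 6M₀ab/L³ = 6·10·(4/3)·(8/3)/4³ = 10/3 kN
  M_A = M₀b(2a-b)/L² = 10·(8/3)·(2·(4/3)-(8/3))/4² = 0 kN·m
  R_B = -6M₀ab/L³ = -6·10·(4/3)·(8/3)/4³ = -10/3 kN
  M_B = M₀a(2b-a)/L² = 10·(4/3)·(2·(8/3)-(4/3))/4² = 10/3 kN·m
Load 2 — applied couple M₀=-5 kN·m at a=12/5 m (b=L-a=8/5):
  R_A = 6M₀ab/L³ = 6·(-5)·(12/5)·(8/5)/4³ = -9/5 kN
  M_A = M₀b(2a-b)/L² = (-5)·(8/5)·(2·(12/5)-(8/5))/4² = -8/5 kN·m
  R_B = -6M₀ab/L³ = -6·(-5)·(12/5)·(8/5)/4³ = 9/5 kN
  M_B = M₀a(2b-a)/L² = (-5)·(12/5)·(2·(8/5)-(12/5))/4² = -3/5 kN·m
Load 3 — uniform load w=8 kN/m over full span:
  R_A = wL/2 = 8·4/2 = 16 kN
  M_A = wL²/12 = 8·4²/12 = 32/3 kN·m
  R_B = wL/2 = 8·4/2 = 16 kN
  M_B = -wL²/12 = -8·4²/12 = -32/3 kN·m
Load 4 — point force P=7 kN at a=3 m (b=L-a=1):
  R_A = Pb²(3a+b)/L³ = 7·1²·(3·3+1)/4³ = 35/32 kN
  M_A = Pab²/L² = 7·3·1²/4² = 21/16 kN·m
  R_B = Pa²(a+3b)/L³ = 7·3²·(3+3·1)/4³ = 189/32 kN
  M_B = -Pa²b/L² = -7·3²·1/4² = -63/16 kN·m
Superposition: R_A = 8941/480 kN, M_A = 2491/240 kN·m, R_B = 9779/480 kN, M_B = -2849/240 kN·m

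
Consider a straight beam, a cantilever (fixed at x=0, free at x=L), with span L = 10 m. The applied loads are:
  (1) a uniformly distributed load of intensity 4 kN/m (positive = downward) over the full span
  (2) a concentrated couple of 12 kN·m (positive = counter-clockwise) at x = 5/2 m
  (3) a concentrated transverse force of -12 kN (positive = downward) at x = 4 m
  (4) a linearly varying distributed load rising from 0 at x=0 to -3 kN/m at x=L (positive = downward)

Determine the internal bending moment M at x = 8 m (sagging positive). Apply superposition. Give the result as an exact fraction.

Load 1 — uniform load w=4 kN/m over full span:
  M_1 = -w(L-x)²/2 = -4·(10-8)²/2 = -8 kN·m
Load 2 — applied couple M₀=12 kN·m at a=5/2 m (b=L-a=15/2):
  M_2 = 0  [x>a] = 0 kN·m
Load 3 — point force P=-12 kN at a=4 m (b=L-a=6):
  M_3 = 0  [x>a] = 0 kN·m
Load 4 — triangular load w₀=-3 kN/m (0→w₀ over full span):
  M_4 = w₀Lx/2 - w₀L²/3 - w₀x³/(6L) = (-3)·10·8/2 - (-3)·10²/3 - (-3)·8³/(6·10) = 28/5 kN·m
Superposition: M = Σ M_i = -12/5 kN·m ≈ -2.400000 kN·m

M(8) = -12/5 kN·m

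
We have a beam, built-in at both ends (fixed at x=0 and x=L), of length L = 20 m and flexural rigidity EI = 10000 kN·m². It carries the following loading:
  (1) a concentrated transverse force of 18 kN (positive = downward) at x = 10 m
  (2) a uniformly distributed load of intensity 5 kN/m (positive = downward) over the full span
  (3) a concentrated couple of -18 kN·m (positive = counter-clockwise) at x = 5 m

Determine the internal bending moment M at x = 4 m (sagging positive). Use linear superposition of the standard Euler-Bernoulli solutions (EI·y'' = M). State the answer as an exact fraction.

M(4) = -2771/120 kN·m

Load 1 — point force P=18 kN at a=10 m (b=L-a=10):
  M_1 = Pb²(3a+b)x/L³ - Pab²/L²  [x≤a] = 18·10²·(3·10+10)·4/20³ - 18·10·10²/20² = -9 kN·m
Load 2 — uniform load w=5 kN/m over full span:
  M_2 = wLx/2 - wL²/12 - wx²/2 = 5·20·4/2 - 5·20²/12 - 5·4²/2 = -20/3 kN·m
Load 3 — applied couple M₀=-18 kN·m at a=5 m (b=L-a=15):
  M_3 = R_Ax - M_A  [x≤a] with R_A=-81/80, M_A=27/8 = (-81/80)·4 - (27/8) = -297/40 kN·m
Superposition: M = Σ M_i = -2771/120 kN·m ≈ -23.091667 kN·m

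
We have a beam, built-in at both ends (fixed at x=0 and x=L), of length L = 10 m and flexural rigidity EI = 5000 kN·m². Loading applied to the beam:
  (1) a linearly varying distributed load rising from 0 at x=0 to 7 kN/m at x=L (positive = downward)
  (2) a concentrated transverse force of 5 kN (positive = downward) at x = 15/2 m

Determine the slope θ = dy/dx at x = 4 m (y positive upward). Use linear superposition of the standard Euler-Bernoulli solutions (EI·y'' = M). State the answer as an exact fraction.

Load 1 — triangular load w₀=7 kN/m (0→w₀ over full span):
  θ_1 = -w₀(2x(L-x)(L-2x)(x+2L)+x²(L-x)²)/(120LEI) = -7·(2·4·(10-4)·(10-2·4)·(4+2·10)+4²·(10-4)²)/(120·10·5000) = -21/6250 rad
Load 2 — point force P=5 kN at a=15/2 m (b=L-a=5/2):
  θ_2 = -Pb²x(2aL-(3a+b)x)/(2L³EI)  [x≤a] = -5·(5/2)²·4·(2·(15/2)·10-(3·(15/2)+(5/2))·4)/(2·10³·5000) = -1/1600 rad
Superposition: θ = Σ θ_i = -797/200000 rad ≈ -0.003985 rad

θ(4) = -797/200000 rad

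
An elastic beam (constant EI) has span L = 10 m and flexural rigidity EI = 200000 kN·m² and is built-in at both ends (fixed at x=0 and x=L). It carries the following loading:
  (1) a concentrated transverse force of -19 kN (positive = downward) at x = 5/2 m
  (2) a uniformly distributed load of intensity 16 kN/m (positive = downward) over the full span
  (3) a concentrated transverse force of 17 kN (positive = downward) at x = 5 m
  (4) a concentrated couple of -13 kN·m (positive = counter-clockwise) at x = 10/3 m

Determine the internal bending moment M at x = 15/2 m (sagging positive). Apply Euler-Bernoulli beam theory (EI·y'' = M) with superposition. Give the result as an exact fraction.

Load 1 — point force P=-19 kN at a=5/2 m (b=L-a=15/2):
  M_1 = Pa²(a+3b)(L-x)/L³ - Pa²b/L²  [x>a] = (-19)·(5/2)²·((5/2)+3·(15/2))·(10-(15/2))/10³ - (-19)·(5/2)²·(15/2)/10² = 95/64 kN·m
Load 2 — uniform load w=16 kN/m over full span:
  M_2 = wLx/2 - wL²/12 - wx²/2 = 16·10·(15/2)/2 - 16·10²/12 - 16·(15/2)²/2 = 50/3 kN·m
Load 3 — point force P=17 kN at a=5 m (b=L-a=5):
  M_3 = Pa²(a+3b)(L-x)/L³ - Pa²b/L²  [x>a] = 17·5²·(5+3·5)·(10-(15/2))/10³ - 17·5²·5/10² = 0 kN·m
Load 4 — applied couple M₀=-13 kN·m at a=10/3 m (b=L-a=20/3):
  M_4 = R_Ax - M_A - M₀  [x>a] with R_A=-26/15, M_A=0 = (-26/15)·(15/2) - 0 - (-13) = 0 kN·m
Superposition: M = Σ M_i = 3485/192 kN·m ≈ 18.151042 kN·m

M(15/2) = 3485/192 kN·m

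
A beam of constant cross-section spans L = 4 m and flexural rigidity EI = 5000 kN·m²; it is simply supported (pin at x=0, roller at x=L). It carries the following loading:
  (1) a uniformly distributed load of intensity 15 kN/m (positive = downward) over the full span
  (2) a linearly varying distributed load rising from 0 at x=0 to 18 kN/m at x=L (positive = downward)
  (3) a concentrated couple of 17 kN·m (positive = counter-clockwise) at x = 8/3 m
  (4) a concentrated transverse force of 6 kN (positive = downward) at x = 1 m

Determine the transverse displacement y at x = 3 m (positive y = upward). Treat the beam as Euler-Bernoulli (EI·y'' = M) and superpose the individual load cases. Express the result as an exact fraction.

Load 1 — uniform load w=15 kN/m over full span:
  y_1 = -wx(L³-2Lx²+x³)/(24EI) = -15·3·(4³-2·4·3²+3³)/(24·5000) = -57/8000 m
Load 2 — triangular load w₀=18 kN/m (0→w₀ over full span):
  y_2 = -w₀x(7L⁴-10L²x²+3x⁴)/(360LEI) = -18·3·(7·4⁴-10·4²·3²+3·3⁴)/(360·4·5000) = -357/80000 m
Load 3 — applied couple M₀=17 kN·m at a=8/3 m (b=L-a=4/3):
  y_3 = (M₀x³/(6L)-M₀(x-a)²/2+C₁x)/EI  [x>a] with C₁=M₀(3b²-L²)/(6L)=-68/9 = (17·3³/(6·4)-17·(3-(8/3))²/2+(-68/9)·3)/5000 = -323/360000 m
Load 4 — point force P=6 kN at a=1 m (b=L-a=3):
  y_4 = -Pa(L-x)(2Lx-a²-x²)/(6LEI)  [x>a] = -6·1·(4-3)·(2·4·3-1²-3²)/(6·4·5000) = -7/10000 m
Superposition: y = Σ y_i = -9493/720000 m ≈ -0.013185 m

y(3) = -9493/720000 m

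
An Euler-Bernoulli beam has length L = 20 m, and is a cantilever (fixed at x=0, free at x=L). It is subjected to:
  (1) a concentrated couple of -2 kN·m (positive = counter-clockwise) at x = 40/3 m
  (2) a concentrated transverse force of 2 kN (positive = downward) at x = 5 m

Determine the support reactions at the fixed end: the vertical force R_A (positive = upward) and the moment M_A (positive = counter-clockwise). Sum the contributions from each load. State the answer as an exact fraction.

R_A = 2 kN, M_A = 12 kN·m

Load 1 — applied couple M₀=-2 kN·m at a=40/3 m (b=L-a=20/3):
  R_A = 0 kN
  M_A = -M₀ = -(-2) = 2 kN·m
Load 2 — point force P=2 kN at a=5 m (b=L-a=15):
  R_A = P = 2 kN
  M_A = Pa = 2·5 = 10 kN·m
Superposition: R_A = 2 kN, M_A = 12 kN·m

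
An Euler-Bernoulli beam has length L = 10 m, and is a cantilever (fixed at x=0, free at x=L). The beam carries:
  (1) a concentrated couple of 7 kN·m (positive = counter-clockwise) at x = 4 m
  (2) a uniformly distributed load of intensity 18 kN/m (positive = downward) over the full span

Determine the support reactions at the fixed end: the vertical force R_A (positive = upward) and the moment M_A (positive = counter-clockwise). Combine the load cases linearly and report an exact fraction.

R_A = 180 kN, M_A = 893 kN·m

Load 1 — applied couple M₀=7 kN·m at a=4 m (b=L-a=6):
  R_A = 0 kN
  M_A = -M₀ = -7 kN·m
Load 2 — uniform load w=18 kN/m over full span:
  R_A = wL = 18·10 = 180 kN
  M_A = wL²/2 = 18·10²/2 = 900 kN·m
Superposition: R_A = 180 kN, M_A = 893 kN·m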